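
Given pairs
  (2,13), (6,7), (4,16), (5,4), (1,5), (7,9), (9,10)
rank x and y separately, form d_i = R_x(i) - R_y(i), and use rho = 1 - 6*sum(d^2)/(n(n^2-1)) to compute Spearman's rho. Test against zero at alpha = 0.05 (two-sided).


Step 1: Rank x and y separately (midranks; no ties here).
rank(x): 2->2, 6->5, 4->3, 5->4, 1->1, 7->6, 9->7
rank(y): 13->6, 7->3, 16->7, 4->1, 5->2, 9->4, 10->5
Step 2: d_i = R_x(i) - R_y(i); compute d_i^2.
  (2-6)^2=16, (5-3)^2=4, (3-7)^2=16, (4-1)^2=9, (1-2)^2=1, (6-4)^2=4, (7-5)^2=4
sum(d^2) = 54.
Step 3: rho = 1 - 6*54 / (7*(7^2 - 1)) = 1 - 324/336 = 0.035714.
Step 4: Under H0, t = rho * sqrt((n-2)/(1-rho^2)) = 0.0799 ~ t(5).
Step 5: Two-sided p-value from the t-distribution with 5 df = 0.939408.
Step 6: alpha = 0.05. fail to reject H0.

rho = 0.0357, p = 0.939408, fail to reject H0 at alpha = 0.05.


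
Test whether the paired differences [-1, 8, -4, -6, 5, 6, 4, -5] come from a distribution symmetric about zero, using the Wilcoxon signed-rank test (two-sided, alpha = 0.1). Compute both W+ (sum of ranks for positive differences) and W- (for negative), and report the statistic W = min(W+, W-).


Step 1: Drop any zero differences (none here) and take |d_i|.
|d| = [1, 8, 4, 6, 5, 6, 4, 5]
Step 2: Midrank |d_i| (ties get averaged ranks).
ranks: |1|->1, |8|->8, |4|->2.5, |6|->6.5, |5|->4.5, |6|->6.5, |4|->2.5, |5|->4.5
Step 3: Attach original signs; sum ranks with positive sign and with negative sign.
W+ = 8 + 4.5 + 6.5 + 2.5 = 21.5
W- = 1 + 2.5 + 6.5 + 4.5 = 14.5
(Check: W+ + W- = 36 should equal n(n+1)/2 = 36.)
Step 4: Test statistic W = min(W+, W-) = 14.5.
Step 5: Ties in |d|, so use the tie-corrected normal approximation.
        E[W] = n(n+1)/4 = 8*9/4 = 18.
        Tie groups: |d|=4 (t=2), |d|=5 (t=2), |d|=6 (t=2); sum(t^3 - t) = 18.
        Var[W] = n(n+1)(2n+1)/24 - sum(t^3-t)/48 = 1224/24 - 18/48 = 50.625.
        z = (W - E[W]) / sqrt(Var[W]) = (14.5 - 18) / 7.1151 = -0.4919.
        Two-sided p = 2*Phi(z) = 0.622783.
Step 6: alpha = 0.1. fail to reject H0.

W+ = 21.5, W- = 14.5, W = min = 14.5, p = 0.622783, fail to reject H0.


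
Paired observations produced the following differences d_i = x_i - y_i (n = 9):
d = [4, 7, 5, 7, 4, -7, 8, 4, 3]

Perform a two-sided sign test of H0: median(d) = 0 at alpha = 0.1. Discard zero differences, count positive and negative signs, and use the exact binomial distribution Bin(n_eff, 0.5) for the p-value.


Step 1: Discard zero differences. Original n = 9; n_eff = number of nonzero differences = 9.
Nonzero differences (with sign): +4, +7, +5, +7, +4, -7, +8, +4, +3
Step 2: Count signs: positive = 8, negative = 1.
Step 3: Under H0: P(positive) = 0.5, so the number of positives S ~ Bin(9, 0.5).
Step 4: Two-sided exact p-value = sum of Bin(9,0.5) probabilities at or below the observed probability = 0.039062.
Step 5: alpha = 0.1. reject H0.

n_eff = 9, pos = 8, neg = 1, p = 0.039062, reject H0.


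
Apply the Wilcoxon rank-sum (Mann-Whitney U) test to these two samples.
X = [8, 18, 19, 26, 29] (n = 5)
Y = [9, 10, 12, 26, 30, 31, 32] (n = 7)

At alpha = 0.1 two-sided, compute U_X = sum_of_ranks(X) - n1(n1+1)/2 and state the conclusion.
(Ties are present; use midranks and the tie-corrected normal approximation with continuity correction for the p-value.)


Step 1: Combine and sort all 12 observations; assign midranks.
sorted (value, group): (8,X), (9,Y), (10,Y), (12,Y), (18,X), (19,X), (26,X), (26,Y), (29,X), (30,Y), (31,Y), (32,Y)
ranks: 8->1, 9->2, 10->3, 12->4, 18->5, 19->6, 26->7.5, 26->7.5, 29->9, 30->10, 31->11, 32->12
Step 2: Rank sum for X: R1 = 1 + 5 + 6 + 7.5 + 9 = 28.5.
Step 3: U_X = R1 - n1(n1+1)/2 = 28.5 - 5*6/2 = 28.5 - 15 = 13.5.
       U_Y = n1*n2 - U_X = 35 - 13.5 = 21.5.
Step 4: Ties are present, so use the tie-corrected normal approximation (with continuity correction) for the p-value.
Step 5: p-value = 0.569088; compare to alpha = 0.1. fail to reject H0.

U_X = 13.5, p = 0.569088, fail to reject H0 at alpha = 0.1.


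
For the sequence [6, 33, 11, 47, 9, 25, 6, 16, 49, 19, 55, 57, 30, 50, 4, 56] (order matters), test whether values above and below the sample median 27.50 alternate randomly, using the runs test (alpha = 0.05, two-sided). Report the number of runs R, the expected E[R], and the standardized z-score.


Step 1: Compute median = 27.50; label A = above, B = below.
Labels in order: BABABBBBABAAAABA  (n_A = 8, n_B = 8)
Step 2: Count runs R = 10.
Step 3: Under H0 (random ordering), E[R] = 2*n_A*n_B/(n_A+n_B) + 1 = 2*8*8/16 + 1 = 9.0000.
        Var[R] = 2*n_A*n_B*(2*n_A*n_B - n_A - n_B) / ((n_A+n_B)^2 * (n_A+n_B-1)) = 14336/3840 = 3.7333.
        SD[R] = 1.9322.
Step 4: Continuity-corrected z = (R - 0.5 - E[R]) / SD[R] = (10 - 0.5 - 9.0000) / 1.9322 = 0.2588.
Step 5: Two-sided p-value via normal approximation = 2*(1 - Phi(|z|)) = 0.795809.
Step 6: alpha = 0.05. fail to reject H0.

R = 10, z = 0.2588, p = 0.795809, fail to reject H0.


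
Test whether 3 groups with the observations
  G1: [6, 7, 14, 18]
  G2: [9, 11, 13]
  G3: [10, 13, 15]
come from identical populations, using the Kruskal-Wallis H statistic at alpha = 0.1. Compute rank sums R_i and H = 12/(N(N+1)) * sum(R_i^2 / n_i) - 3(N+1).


Step 1: Combine all N = 10 observations and assign midranks.
sorted (value, group, rank): (6,G1,1), (7,G1,2), (9,G2,3), (10,G3,4), (11,G2,5), (13,G2,6.5), (13,G3,6.5), (14,G1,8), (15,G3,9), (18,G1,10)
Step 2: Sum ranks within each group.
R_1 = 21 (n_1 = 4)
R_2 = 14.5 (n_2 = 3)
R_3 = 19.5 (n_3 = 3)
Step 3: H = 12/(N(N+1)) * sum(R_i^2/n_i) - 3(N+1)
     = 12/(10*11) * (21^2/4 + 14.5^2/3 + 19.5^2/3) - 3*11
     = 0.109091 * 307.083 - 33
     = 0.500000.
Step 4: Ties present; correction factor C = 1 - 6/(10^3 - 10) = 0.993939. Corrected H = 0.500000 / 0.993939 = 0.503049.
Step 5: Under H0, H ~ chi^2(2); p-value = 0.777614.
Step 6: alpha = 0.1. fail to reject H0.

H = 0.5030, df = 2, p = 0.777614, fail to reject H0.


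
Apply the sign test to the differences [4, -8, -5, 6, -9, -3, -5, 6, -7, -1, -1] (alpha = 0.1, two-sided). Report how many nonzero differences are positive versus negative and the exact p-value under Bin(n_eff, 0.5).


Step 1: Discard zero differences. Original n = 11; n_eff = number of nonzero differences = 11.
Nonzero differences (with sign): +4, -8, -5, +6, -9, -3, -5, +6, -7, -1, -1
Step 2: Count signs: positive = 3, negative = 8.
Step 3: Under H0: P(positive) = 0.5, so the number of positives S ~ Bin(11, 0.5).
Step 4: Two-sided exact p-value = sum of Bin(11,0.5) probabilities at or below the observed probability = 0.226562.
Step 5: alpha = 0.1. fail to reject H0.

n_eff = 11, pos = 3, neg = 8, p = 0.226562, fail to reject H0.


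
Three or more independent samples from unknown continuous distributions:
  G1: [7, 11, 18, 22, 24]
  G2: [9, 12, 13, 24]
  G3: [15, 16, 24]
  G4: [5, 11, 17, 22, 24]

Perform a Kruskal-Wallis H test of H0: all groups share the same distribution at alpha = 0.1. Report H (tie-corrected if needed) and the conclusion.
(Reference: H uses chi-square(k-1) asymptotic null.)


Step 1: Combine all N = 17 observations and assign midranks.
sorted (value, group, rank): (5,G4,1), (7,G1,2), (9,G2,3), (11,G1,4.5), (11,G4,4.5), (12,G2,6), (13,G2,7), (15,G3,8), (16,G3,9), (17,G4,10), (18,G1,11), (22,G1,12.5), (22,G4,12.5), (24,G1,15.5), (24,G2,15.5), (24,G3,15.5), (24,G4,15.5)
Step 2: Sum ranks within each group.
R_1 = 45.5 (n_1 = 5)
R_2 = 31.5 (n_2 = 4)
R_3 = 32.5 (n_3 = 3)
R_4 = 43.5 (n_4 = 5)
Step 3: H = 12/(N(N+1)) * sum(R_i^2/n_i) - 3(N+1)
     = 12/(17*18) * (45.5^2/5 + 31.5^2/4 + 32.5^2/3 + 43.5^2/5) - 3*18
     = 0.039216 * 1392.65 - 54
     = 0.613562.
Step 4: Ties present; correction factor C = 1 - 72/(17^3 - 17) = 0.985294. Corrected H = 0.613562 / 0.985294 = 0.622720.
Step 5: Under H0, H ~ chi^2(3); p-value = 0.891212.
Step 6: alpha = 0.1. fail to reject H0.

H = 0.6227, df = 3, p = 0.891212, fail to reject H0.


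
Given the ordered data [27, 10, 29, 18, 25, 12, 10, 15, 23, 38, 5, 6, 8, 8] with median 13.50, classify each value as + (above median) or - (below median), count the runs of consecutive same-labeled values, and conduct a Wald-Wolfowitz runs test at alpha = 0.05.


Step 1: Compute median = 13.50; label A = above, B = below.
Labels in order: ABAAABBAAABBBB  (n_A = 7, n_B = 7)
Step 2: Count runs R = 6.
Step 3: Under H0 (random ordering), E[R] = 2*n_A*n_B/(n_A+n_B) + 1 = 2*7*7/14 + 1 = 8.0000.
        Var[R] = 2*n_A*n_B*(2*n_A*n_B - n_A - n_B) / ((n_A+n_B)^2 * (n_A+n_B-1)) = 8232/2548 = 3.2308.
        SD[R] = 1.7974.
Step 4: Continuity-corrected z = (R + 0.5 - E[R]) / SD[R] = (6 + 0.5 - 8.0000) / 1.7974 = -0.8345.
Step 5: Two-sided p-value via normal approximation = 2*(1 - Phi(|z|)) = 0.403986.
Step 6: alpha = 0.05. fail to reject H0.

R = 6, z = -0.8345, p = 0.403986, fail to reject H0.


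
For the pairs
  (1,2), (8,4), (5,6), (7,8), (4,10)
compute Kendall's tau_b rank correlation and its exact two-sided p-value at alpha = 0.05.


Step 1: Enumerate the 10 unordered pairs (i,j) with i<j and classify each by sign(x_j-x_i) * sign(y_j-y_i).
  (1,2):dx=+7,dy=+2->C; (1,3):dx=+4,dy=+4->C; (1,4):dx=+6,dy=+6->C; (1,5):dx=+3,dy=+8->C
  (2,3):dx=-3,dy=+2->D; (2,4):dx=-1,dy=+4->D; (2,5):dx=-4,dy=+6->D; (3,4):dx=+2,dy=+2->C
  (3,5):dx=-1,dy=+4->D; (4,5):dx=-3,dy=+2->D
Step 2: C = 5, D = 5, total pairs = 10.
Step 3: tau = (C - D)/(n(n-1)/2) = (5 - 5)/10 = 0.000000.
Step 4: Exact two-sided p-value (enumerate n! = 120 permutations of y under H0): p = 1.000000.
Step 5: alpha = 0.05. fail to reject H0.

tau_b = 0.0000 (C=5, D=5), p = 1.000000, fail to reject H0.


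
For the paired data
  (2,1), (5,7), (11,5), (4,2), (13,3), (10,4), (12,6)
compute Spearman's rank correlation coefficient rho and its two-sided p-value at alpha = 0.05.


Step 1: Rank x and y separately (midranks; no ties here).
rank(x): 2->1, 5->3, 11->5, 4->2, 13->7, 10->4, 12->6
rank(y): 1->1, 7->7, 5->5, 2->2, 3->3, 4->4, 6->6
Step 2: d_i = R_x(i) - R_y(i); compute d_i^2.
  (1-1)^2=0, (3-7)^2=16, (5-5)^2=0, (2-2)^2=0, (7-3)^2=16, (4-4)^2=0, (6-6)^2=0
sum(d^2) = 32.
Step 3: rho = 1 - 6*32 / (7*(7^2 - 1)) = 1 - 192/336 = 0.428571.
Step 4: Under H0, t = rho * sqrt((n-2)/(1-rho^2)) = 1.0607 ~ t(5).
Step 5: Two-sided p-value from the t-distribution with 5 df = 0.337368.
Step 6: alpha = 0.05. fail to reject H0.

rho = 0.4286, p = 0.337368, fail to reject H0 at alpha = 0.05.


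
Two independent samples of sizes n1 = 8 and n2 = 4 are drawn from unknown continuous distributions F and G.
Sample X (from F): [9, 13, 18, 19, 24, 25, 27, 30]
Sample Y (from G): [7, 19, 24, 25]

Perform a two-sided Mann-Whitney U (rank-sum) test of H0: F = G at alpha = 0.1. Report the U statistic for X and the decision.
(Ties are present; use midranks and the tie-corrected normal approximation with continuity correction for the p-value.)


Step 1: Combine and sort all 12 observations; assign midranks.
sorted (value, group): (7,Y), (9,X), (13,X), (18,X), (19,X), (19,Y), (24,X), (24,Y), (25,X), (25,Y), (27,X), (30,X)
ranks: 7->1, 9->2, 13->3, 18->4, 19->5.5, 19->5.5, 24->7.5, 24->7.5, 25->9.5, 25->9.5, 27->11, 30->12
Step 2: Rank sum for X: R1 = 2 + 3 + 4 + 5.5 + 7.5 + 9.5 + 11 + 12 = 54.5.
Step 3: U_X = R1 - n1(n1+1)/2 = 54.5 - 8*9/2 = 54.5 - 36 = 18.5.
       U_Y = n1*n2 - U_X = 32 - 18.5 = 13.5.
Step 4: Ties are present, so use the tie-corrected normal approximation (with continuity correction) for the p-value.
Step 5: p-value = 0.732743; compare to alpha = 0.1. fail to reject H0.

U_X = 18.5, p = 0.732743, fail to reject H0 at alpha = 0.1.


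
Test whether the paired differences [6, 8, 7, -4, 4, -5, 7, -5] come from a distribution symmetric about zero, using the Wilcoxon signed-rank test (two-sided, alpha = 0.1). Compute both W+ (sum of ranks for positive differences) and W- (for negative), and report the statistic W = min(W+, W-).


Step 1: Drop any zero differences (none here) and take |d_i|.
|d| = [6, 8, 7, 4, 4, 5, 7, 5]
Step 2: Midrank |d_i| (ties get averaged ranks).
ranks: |6|->5, |8|->8, |7|->6.5, |4|->1.5, |4|->1.5, |5|->3.5, |7|->6.5, |5|->3.5
Step 3: Attach original signs; sum ranks with positive sign and with negative sign.
W+ = 5 + 8 + 6.5 + 1.5 + 6.5 = 27.5
W- = 1.5 + 3.5 + 3.5 = 8.5
(Check: W+ + W- = 36 should equal n(n+1)/2 = 36.)
Step 4: Test statistic W = min(W+, W-) = 8.5.
Step 5: Ties in |d|, so use the tie-corrected normal approximation.
        E[W] = n(n+1)/4 = 8*9/4 = 18.
        Tie groups: |d|=4 (t=2), |d|=5 (t=2), |d|=7 (t=2); sum(t^3 - t) = 18.
        Var[W] = n(n+1)(2n+1)/24 - sum(t^3-t)/48 = 1224/24 - 18/48 = 50.625.
        z = (W - E[W]) / sqrt(Var[W]) = (8.5 - 18) / 7.1151 = -1.3352.
        Two-sided p = 2*Phi(z) = 0.181816.
Step 6: alpha = 0.1. fail to reject H0.

W+ = 27.5, W- = 8.5, W = min = 8.5, p = 0.181816, fail to reject H0.


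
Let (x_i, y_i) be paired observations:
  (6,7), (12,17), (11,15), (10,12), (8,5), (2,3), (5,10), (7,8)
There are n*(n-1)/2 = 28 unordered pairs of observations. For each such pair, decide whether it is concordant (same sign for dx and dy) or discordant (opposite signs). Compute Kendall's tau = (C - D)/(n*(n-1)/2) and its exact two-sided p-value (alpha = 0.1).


Step 1: Enumerate the 28 unordered pairs (i,j) with i<j and classify each by sign(x_j-x_i) * sign(y_j-y_i).
  (1,2):dx=+6,dy=+10->C; (1,3):dx=+5,dy=+8->C; (1,4):dx=+4,dy=+5->C; (1,5):dx=+2,dy=-2->D
  (1,6):dx=-4,dy=-4->C; (1,7):dx=-1,dy=+3->D; (1,8):dx=+1,dy=+1->C; (2,3):dx=-1,dy=-2->C
  (2,4):dx=-2,dy=-5->C; (2,5):dx=-4,dy=-12->C; (2,6):dx=-10,dy=-14->C; (2,7):dx=-7,dy=-7->C
  (2,8):dx=-5,dy=-9->C; (3,4):dx=-1,dy=-3->C; (3,5):dx=-3,dy=-10->C; (3,6):dx=-9,dy=-12->C
  (3,7):dx=-6,dy=-5->C; (3,8):dx=-4,dy=-7->C; (4,5):dx=-2,dy=-7->C; (4,6):dx=-8,dy=-9->C
  (4,7):dx=-5,dy=-2->C; (4,8):dx=-3,dy=-4->C; (5,6):dx=-6,dy=-2->C; (5,7):dx=-3,dy=+5->D
  (5,8):dx=-1,dy=+3->D; (6,7):dx=+3,dy=+7->C; (6,8):dx=+5,dy=+5->C; (7,8):dx=+2,dy=-2->D
Step 2: C = 23, D = 5, total pairs = 28.
Step 3: tau = (C - D)/(n(n-1)/2) = (23 - 5)/28 = 0.642857.
Step 4: Exact two-sided p-value (enumerate n! = 40320 permutations of y under H0): p = 0.031151.
Step 5: alpha = 0.1. reject H0.

tau_b = 0.6429 (C=23, D=5), p = 0.031151, reject H0.


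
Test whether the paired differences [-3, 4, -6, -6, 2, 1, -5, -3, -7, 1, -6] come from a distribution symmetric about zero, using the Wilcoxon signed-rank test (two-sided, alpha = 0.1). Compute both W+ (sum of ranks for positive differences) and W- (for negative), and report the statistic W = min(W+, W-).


Step 1: Drop any zero differences (none here) and take |d_i|.
|d| = [3, 4, 6, 6, 2, 1, 5, 3, 7, 1, 6]
Step 2: Midrank |d_i| (ties get averaged ranks).
ranks: |3|->4.5, |4|->6, |6|->9, |6|->9, |2|->3, |1|->1.5, |5|->7, |3|->4.5, |7|->11, |1|->1.5, |6|->9
Step 3: Attach original signs; sum ranks with positive sign and with negative sign.
W+ = 6 + 3 + 1.5 + 1.5 = 12
W- = 4.5 + 9 + 9 + 7 + 4.5 + 11 + 9 = 54
(Check: W+ + W- = 66 should equal n(n+1)/2 = 66.)
Step 4: Test statistic W = min(W+, W-) = 12.
Step 5: Ties in |d|, so use the tie-corrected normal approximation.
        E[W] = n(n+1)/4 = 11*12/4 = 33.
        Tie groups: |d|=1 (t=2), |d|=3 (t=2), |d|=6 (t=3); sum(t^3 - t) = 36.
        Var[W] = n(n+1)(2n+1)/24 - sum(t^3-t)/48 = 3036/24 - 36/48 = 125.75.
        z = (W - E[W]) / sqrt(Var[W]) = (12 - 33) / 11.2138 = -1.8727.
        Two-sided p = 2*Phi(z) = 0.061112.
Step 6: alpha = 0.1. reject H0.

W+ = 12, W- = 54, W = min = 12, p = 0.061112, reject H0.


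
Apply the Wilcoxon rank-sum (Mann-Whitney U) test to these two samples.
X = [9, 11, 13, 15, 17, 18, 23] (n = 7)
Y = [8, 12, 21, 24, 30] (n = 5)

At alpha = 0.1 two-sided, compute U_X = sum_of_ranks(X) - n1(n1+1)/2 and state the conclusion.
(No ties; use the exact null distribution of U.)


Step 1: Combine and sort all 12 observations; assign midranks.
sorted (value, group): (8,Y), (9,X), (11,X), (12,Y), (13,X), (15,X), (17,X), (18,X), (21,Y), (23,X), (24,Y), (30,Y)
ranks: 8->1, 9->2, 11->3, 12->4, 13->5, 15->6, 17->7, 18->8, 21->9, 23->10, 24->11, 30->12
Step 2: Rank sum for X: R1 = 2 + 3 + 5 + 6 + 7 + 8 + 10 = 41.
Step 3: U_X = R1 - n1(n1+1)/2 = 41 - 7*8/2 = 41 - 28 = 13.
       U_Y = n1*n2 - U_X = 35 - 13 = 22.
Step 4: No ties, so the exact null distribution of U (based on enumerating the C(12,7) = 792 equally likely rank assignments) gives the two-sided p-value.
Step 5: p-value = 0.530303; compare to alpha = 0.1. fail to reject H0.

U_X = 13, p = 0.530303, fail to reject H0 at alpha = 0.1.


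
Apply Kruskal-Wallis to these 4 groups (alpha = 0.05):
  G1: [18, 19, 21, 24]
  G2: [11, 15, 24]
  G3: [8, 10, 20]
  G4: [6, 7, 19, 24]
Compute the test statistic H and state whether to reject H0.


Step 1: Combine all N = 14 observations and assign midranks.
sorted (value, group, rank): (6,G4,1), (7,G4,2), (8,G3,3), (10,G3,4), (11,G2,5), (15,G2,6), (18,G1,7), (19,G1,8.5), (19,G4,8.5), (20,G3,10), (21,G1,11), (24,G1,13), (24,G2,13), (24,G4,13)
Step 2: Sum ranks within each group.
R_1 = 39.5 (n_1 = 4)
R_2 = 24 (n_2 = 3)
R_3 = 17 (n_3 = 3)
R_4 = 24.5 (n_4 = 4)
Step 3: H = 12/(N(N+1)) * sum(R_i^2/n_i) - 3(N+1)
     = 12/(14*15) * (39.5^2/4 + 24^2/3 + 17^2/3 + 24.5^2/4) - 3*15
     = 0.057143 * 828.458 - 45
     = 2.340476.
Step 4: Ties present; correction factor C = 1 - 30/(14^3 - 14) = 0.989011. Corrected H = 2.340476 / 0.989011 = 2.366481.
Step 5: Under H0, H ~ chi^2(3); p-value = 0.499905.
Step 6: alpha = 0.05. fail to reject H0.

H = 2.3665, df = 3, p = 0.499905, fail to reject H0.


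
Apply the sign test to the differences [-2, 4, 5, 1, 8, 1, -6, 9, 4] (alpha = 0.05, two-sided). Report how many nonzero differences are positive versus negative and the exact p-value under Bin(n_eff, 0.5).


Step 1: Discard zero differences. Original n = 9; n_eff = number of nonzero differences = 9.
Nonzero differences (with sign): -2, +4, +5, +1, +8, +1, -6, +9, +4
Step 2: Count signs: positive = 7, negative = 2.
Step 3: Under H0: P(positive) = 0.5, so the number of positives S ~ Bin(9, 0.5).
Step 4: Two-sided exact p-value = sum of Bin(9,0.5) probabilities at or below the observed probability = 0.179688.
Step 5: alpha = 0.05. fail to reject H0.

n_eff = 9, pos = 7, neg = 2, p = 0.179688, fail to reject H0.


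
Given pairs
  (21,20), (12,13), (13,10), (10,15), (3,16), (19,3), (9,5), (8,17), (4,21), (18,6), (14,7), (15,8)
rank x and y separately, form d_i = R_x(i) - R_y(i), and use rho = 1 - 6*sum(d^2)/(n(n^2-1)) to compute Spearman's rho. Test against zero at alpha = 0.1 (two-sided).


Step 1: Rank x and y separately (midranks; no ties here).
rank(x): 21->12, 12->6, 13->7, 10->5, 3->1, 19->11, 9->4, 8->3, 4->2, 18->10, 14->8, 15->9
rank(y): 20->11, 13->7, 10->6, 15->8, 16->9, 3->1, 5->2, 17->10, 21->12, 6->3, 7->4, 8->5
Step 2: d_i = R_x(i) - R_y(i); compute d_i^2.
  (12-11)^2=1, (6-7)^2=1, (7-6)^2=1, (5-8)^2=9, (1-9)^2=64, (11-1)^2=100, (4-2)^2=4, (3-10)^2=49, (2-12)^2=100, (10-3)^2=49, (8-4)^2=16, (9-5)^2=16
sum(d^2) = 410.
Step 3: rho = 1 - 6*410 / (12*(12^2 - 1)) = 1 - 2460/1716 = -0.433566.
Step 4: Under H0, t = rho * sqrt((n-2)/(1-rho^2)) = -1.5215 ~ t(10).
Step 5: Two-sided p-value from the t-distribution with 10 df = 0.159106.
Step 6: alpha = 0.1. fail to reject H0.

rho = -0.4336, p = 0.159106, fail to reject H0 at alpha = 0.1.


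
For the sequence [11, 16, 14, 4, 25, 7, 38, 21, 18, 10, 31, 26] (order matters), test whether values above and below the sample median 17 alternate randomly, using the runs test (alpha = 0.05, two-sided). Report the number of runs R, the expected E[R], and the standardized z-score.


Step 1: Compute median = 17; label A = above, B = below.
Labels in order: BBBBABAAABAA  (n_A = 6, n_B = 6)
Step 2: Count runs R = 6.
Step 3: Under H0 (random ordering), E[R] = 2*n_A*n_B/(n_A+n_B) + 1 = 2*6*6/12 + 1 = 7.0000.
        Var[R] = 2*n_A*n_B*(2*n_A*n_B - n_A - n_B) / ((n_A+n_B)^2 * (n_A+n_B-1)) = 4320/1584 = 2.7273.
        SD[R] = 1.6514.
Step 4: Continuity-corrected z = (R + 0.5 - E[R]) / SD[R] = (6 + 0.5 - 7.0000) / 1.6514 = -0.3028.
Step 5: Two-sided p-value via normal approximation = 2*(1 - Phi(|z|)) = 0.762069.
Step 6: alpha = 0.05. fail to reject H0.

R = 6, z = -0.3028, p = 0.762069, fail to reject H0.


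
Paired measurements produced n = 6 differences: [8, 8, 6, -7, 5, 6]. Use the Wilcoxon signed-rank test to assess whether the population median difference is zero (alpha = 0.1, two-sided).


Step 1: Drop any zero differences (none here) and take |d_i|.
|d| = [8, 8, 6, 7, 5, 6]
Step 2: Midrank |d_i| (ties get averaged ranks).
ranks: |8|->5.5, |8|->5.5, |6|->2.5, |7|->4, |5|->1, |6|->2.5
Step 3: Attach original signs; sum ranks with positive sign and with negative sign.
W+ = 5.5 + 5.5 + 2.5 + 1 + 2.5 = 17
W- = 4 = 4
(Check: W+ + W- = 21 should equal n(n+1)/2 = 21.)
Step 4: Test statistic W = min(W+, W-) = 4.
Step 5: Ties in |d|, so use the tie-corrected normal approximation.
        E[W] = n(n+1)/4 = 6*7/4 = 10.5.
        Tie groups: |d|=6 (t=2), |d|=8 (t=2); sum(t^3 - t) = 12.
        Var[W] = n(n+1)(2n+1)/24 - sum(t^3-t)/48 = 546/24 - 12/48 = 22.5.
        z = (W - E[W]) / sqrt(Var[W]) = (4 - 10.5) / 4.7434 = -1.3703.
        Two-sided p = 2*Phi(z) = 0.170587.
Step 6: alpha = 0.1. fail to reject H0.

W+ = 17, W- = 4, W = min = 4, p = 0.170587, fail to reject H0.


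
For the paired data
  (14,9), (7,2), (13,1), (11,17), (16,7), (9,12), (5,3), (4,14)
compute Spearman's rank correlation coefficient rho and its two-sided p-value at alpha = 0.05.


Step 1: Rank x and y separately (midranks; no ties here).
rank(x): 14->7, 7->3, 13->6, 11->5, 16->8, 9->4, 5->2, 4->1
rank(y): 9->5, 2->2, 1->1, 17->8, 7->4, 12->6, 3->3, 14->7
Step 2: d_i = R_x(i) - R_y(i); compute d_i^2.
  (7-5)^2=4, (3-2)^2=1, (6-1)^2=25, (5-8)^2=9, (8-4)^2=16, (4-6)^2=4, (2-3)^2=1, (1-7)^2=36
sum(d^2) = 96.
Step 3: rho = 1 - 6*96 / (8*(8^2 - 1)) = 1 - 576/504 = -0.142857.
Step 4: Under H0, t = rho * sqrt((n-2)/(1-rho^2)) = -0.3536 ~ t(6).
Step 5: Two-sided p-value from the t-distribution with 6 df = 0.735765.
Step 6: alpha = 0.05. fail to reject H0.

rho = -0.1429, p = 0.735765, fail to reject H0 at alpha = 0.05.


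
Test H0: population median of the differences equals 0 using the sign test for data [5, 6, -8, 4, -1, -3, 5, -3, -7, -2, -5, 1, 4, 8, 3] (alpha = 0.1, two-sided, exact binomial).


Step 1: Discard zero differences. Original n = 15; n_eff = number of nonzero differences = 15.
Nonzero differences (with sign): +5, +6, -8, +4, -1, -3, +5, -3, -7, -2, -5, +1, +4, +8, +3
Step 2: Count signs: positive = 8, negative = 7.
Step 3: Under H0: P(positive) = 0.5, so the number of positives S ~ Bin(15, 0.5).
Step 4: Two-sided exact p-value = sum of Bin(15,0.5) probabilities at or below the observed probability = 1.000000.
Step 5: alpha = 0.1. fail to reject H0.

n_eff = 15, pos = 8, neg = 7, p = 1.000000, fail to reject H0.


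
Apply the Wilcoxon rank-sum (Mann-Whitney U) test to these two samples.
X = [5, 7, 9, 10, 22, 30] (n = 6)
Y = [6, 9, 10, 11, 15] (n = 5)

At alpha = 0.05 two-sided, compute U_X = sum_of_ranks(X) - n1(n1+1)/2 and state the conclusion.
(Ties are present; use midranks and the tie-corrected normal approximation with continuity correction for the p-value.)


Step 1: Combine and sort all 11 observations; assign midranks.
sorted (value, group): (5,X), (6,Y), (7,X), (9,X), (9,Y), (10,X), (10,Y), (11,Y), (15,Y), (22,X), (30,X)
ranks: 5->1, 6->2, 7->3, 9->4.5, 9->4.5, 10->6.5, 10->6.5, 11->8, 15->9, 22->10, 30->11
Step 2: Rank sum for X: R1 = 1 + 3 + 4.5 + 6.5 + 10 + 11 = 36.
Step 3: U_X = R1 - n1(n1+1)/2 = 36 - 6*7/2 = 36 - 21 = 15.
       U_Y = n1*n2 - U_X = 30 - 15 = 15.
Step 4: Ties are present, so use the tie-corrected normal approximation (with continuity correction) for the p-value.
Step 5: p-value = 1.000000; compare to alpha = 0.05. fail to reject H0.

U_X = 15, p = 1.000000, fail to reject H0 at alpha = 0.05.


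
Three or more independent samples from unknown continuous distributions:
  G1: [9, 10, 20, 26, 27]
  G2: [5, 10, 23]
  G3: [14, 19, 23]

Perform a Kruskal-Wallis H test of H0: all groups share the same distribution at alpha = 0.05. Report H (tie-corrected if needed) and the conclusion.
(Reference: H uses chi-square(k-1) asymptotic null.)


Step 1: Combine all N = 11 observations and assign midranks.
sorted (value, group, rank): (5,G2,1), (9,G1,2), (10,G1,3.5), (10,G2,3.5), (14,G3,5), (19,G3,6), (20,G1,7), (23,G2,8.5), (23,G3,8.5), (26,G1,10), (27,G1,11)
Step 2: Sum ranks within each group.
R_1 = 33.5 (n_1 = 5)
R_2 = 13 (n_2 = 3)
R_3 = 19.5 (n_3 = 3)
Step 3: H = 12/(N(N+1)) * sum(R_i^2/n_i) - 3(N+1)
     = 12/(11*12) * (33.5^2/5 + 13^2/3 + 19.5^2/3) - 3*12
     = 0.090909 * 407.533 - 36
     = 1.048485.
Step 4: Ties present; correction factor C = 1 - 12/(11^3 - 11) = 0.990909. Corrected H = 1.048485 / 0.990909 = 1.058104.
Step 5: Under H0, H ~ chi^2(2); p-value = 0.589163.
Step 6: alpha = 0.05. fail to reject H0.

H = 1.0581, df = 2, p = 0.589163, fail to reject H0.


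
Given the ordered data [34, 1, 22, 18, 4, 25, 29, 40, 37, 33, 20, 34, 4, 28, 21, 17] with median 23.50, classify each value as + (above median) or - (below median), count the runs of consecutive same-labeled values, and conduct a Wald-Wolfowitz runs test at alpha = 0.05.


Step 1: Compute median = 23.50; label A = above, B = below.
Labels in order: ABBBBAAAAABABABB  (n_A = 8, n_B = 8)
Step 2: Count runs R = 8.
Step 3: Under H0 (random ordering), E[R] = 2*n_A*n_B/(n_A+n_B) + 1 = 2*8*8/16 + 1 = 9.0000.
        Var[R] = 2*n_A*n_B*(2*n_A*n_B - n_A - n_B) / ((n_A+n_B)^2 * (n_A+n_B-1)) = 14336/3840 = 3.7333.
        SD[R] = 1.9322.
Step 4: Continuity-corrected z = (R + 0.5 - E[R]) / SD[R] = (8 + 0.5 - 9.0000) / 1.9322 = -0.2588.
Step 5: Two-sided p-value via normal approximation = 2*(1 - Phi(|z|)) = 0.795809.
Step 6: alpha = 0.05. fail to reject H0.

R = 8, z = -0.2588, p = 0.795809, fail to reject H0.


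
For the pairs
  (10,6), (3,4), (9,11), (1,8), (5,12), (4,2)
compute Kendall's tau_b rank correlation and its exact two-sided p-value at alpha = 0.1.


Step 1: Enumerate the 15 unordered pairs (i,j) with i<j and classify each by sign(x_j-x_i) * sign(y_j-y_i).
  (1,2):dx=-7,dy=-2->C; (1,3):dx=-1,dy=+5->D; (1,4):dx=-9,dy=+2->D; (1,5):dx=-5,dy=+6->D
  (1,6):dx=-6,dy=-4->C; (2,3):dx=+6,dy=+7->C; (2,4):dx=-2,dy=+4->D; (2,5):dx=+2,dy=+8->C
  (2,6):dx=+1,dy=-2->D; (3,4):dx=-8,dy=-3->C; (3,5):dx=-4,dy=+1->D; (3,6):dx=-5,dy=-9->C
  (4,5):dx=+4,dy=+4->C; (4,6):dx=+3,dy=-6->D; (5,6):dx=-1,dy=-10->C
Step 2: C = 8, D = 7, total pairs = 15.
Step 3: tau = (C - D)/(n(n-1)/2) = (8 - 7)/15 = 0.066667.
Step 4: Exact two-sided p-value (enumerate n! = 720 permutations of y under H0): p = 1.000000.
Step 5: alpha = 0.1. fail to reject H0.

tau_b = 0.0667 (C=8, D=7), p = 1.000000, fail to reject H0.


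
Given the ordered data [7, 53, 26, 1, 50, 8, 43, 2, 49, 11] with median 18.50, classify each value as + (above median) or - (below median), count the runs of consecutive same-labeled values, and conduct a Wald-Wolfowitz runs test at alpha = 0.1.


Step 1: Compute median = 18.50; label A = above, B = below.
Labels in order: BAABABABAB  (n_A = 5, n_B = 5)
Step 2: Count runs R = 9.
Step 3: Under H0 (random ordering), E[R] = 2*n_A*n_B/(n_A+n_B) + 1 = 2*5*5/10 + 1 = 6.0000.
        Var[R] = 2*n_A*n_B*(2*n_A*n_B - n_A - n_B) / ((n_A+n_B)^2 * (n_A+n_B-1)) = 2000/900 = 2.2222.
        SD[R] = 1.4907.
Step 4: Continuity-corrected z = (R - 0.5 - E[R]) / SD[R] = (9 - 0.5 - 6.0000) / 1.4907 = 1.6771.
Step 5: Two-sided p-value via normal approximation = 2*(1 - Phi(|z|)) = 0.093533.
Step 6: alpha = 0.1. reject H0.

R = 9, z = 1.6771, p = 0.093533, reject H0.


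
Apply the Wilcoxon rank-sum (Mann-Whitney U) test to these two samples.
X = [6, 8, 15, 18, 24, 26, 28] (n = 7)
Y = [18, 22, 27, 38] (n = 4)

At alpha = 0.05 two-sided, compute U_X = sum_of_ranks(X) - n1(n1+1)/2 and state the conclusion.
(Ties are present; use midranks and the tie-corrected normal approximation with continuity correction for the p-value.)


Step 1: Combine and sort all 11 observations; assign midranks.
sorted (value, group): (6,X), (8,X), (15,X), (18,X), (18,Y), (22,Y), (24,X), (26,X), (27,Y), (28,X), (38,Y)
ranks: 6->1, 8->2, 15->3, 18->4.5, 18->4.5, 22->6, 24->7, 26->8, 27->9, 28->10, 38->11
Step 2: Rank sum for X: R1 = 1 + 2 + 3 + 4.5 + 7 + 8 + 10 = 35.5.
Step 3: U_X = R1 - n1(n1+1)/2 = 35.5 - 7*8/2 = 35.5 - 28 = 7.5.
       U_Y = n1*n2 - U_X = 28 - 7.5 = 20.5.
Step 4: Ties are present, so use the tie-corrected normal approximation (with continuity correction) for the p-value.
Step 5: p-value = 0.255756; compare to alpha = 0.05. fail to reject H0.

U_X = 7.5, p = 0.255756, fail to reject H0 at alpha = 0.05.


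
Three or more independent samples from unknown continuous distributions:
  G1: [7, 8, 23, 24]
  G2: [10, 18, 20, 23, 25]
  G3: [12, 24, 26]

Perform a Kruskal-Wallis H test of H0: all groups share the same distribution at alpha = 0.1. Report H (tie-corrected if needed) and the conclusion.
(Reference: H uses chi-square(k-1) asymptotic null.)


Step 1: Combine all N = 12 observations and assign midranks.
sorted (value, group, rank): (7,G1,1), (8,G1,2), (10,G2,3), (12,G3,4), (18,G2,5), (20,G2,6), (23,G1,7.5), (23,G2,7.5), (24,G1,9.5), (24,G3,9.5), (25,G2,11), (26,G3,12)
Step 2: Sum ranks within each group.
R_1 = 20 (n_1 = 4)
R_2 = 32.5 (n_2 = 5)
R_3 = 25.5 (n_3 = 3)
Step 3: H = 12/(N(N+1)) * sum(R_i^2/n_i) - 3(N+1)
     = 12/(12*13) * (20^2/4 + 32.5^2/5 + 25.5^2/3) - 3*13
     = 0.076923 * 528 - 39
     = 1.615385.
Step 4: Ties present; correction factor C = 1 - 12/(12^3 - 12) = 0.993007. Corrected H = 1.615385 / 0.993007 = 1.626761.
Step 5: Under H0, H ~ chi^2(2); p-value = 0.443357.
Step 6: alpha = 0.1. fail to reject H0.

H = 1.6268, df = 2, p = 0.443357, fail to reject H0.


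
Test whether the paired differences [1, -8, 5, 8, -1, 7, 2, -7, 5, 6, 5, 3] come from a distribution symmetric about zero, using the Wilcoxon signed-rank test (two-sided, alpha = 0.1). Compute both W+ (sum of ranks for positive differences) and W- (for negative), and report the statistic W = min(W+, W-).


Step 1: Drop any zero differences (none here) and take |d_i|.
|d| = [1, 8, 5, 8, 1, 7, 2, 7, 5, 6, 5, 3]
Step 2: Midrank |d_i| (ties get averaged ranks).
ranks: |1|->1.5, |8|->11.5, |5|->6, |8|->11.5, |1|->1.5, |7|->9.5, |2|->3, |7|->9.5, |5|->6, |6|->8, |5|->6, |3|->4
Step 3: Attach original signs; sum ranks with positive sign and with negative sign.
W+ = 1.5 + 6 + 11.5 + 9.5 + 3 + 6 + 8 + 6 + 4 = 55.5
W- = 11.5 + 1.5 + 9.5 = 22.5
(Check: W+ + W- = 78 should equal n(n+1)/2 = 78.)
Step 4: Test statistic W = min(W+, W-) = 22.5.
Step 5: Ties in |d|, so use the tie-corrected normal approximation.
        E[W] = n(n+1)/4 = 12*13/4 = 39.
        Tie groups: |d|=1 (t=2), |d|=5 (t=3), |d|=7 (t=2), |d|=8 (t=2); sum(t^3 - t) = 42.
        Var[W] = n(n+1)(2n+1)/24 - sum(t^3-t)/48 = 3900/24 - 42/48 = 161.625.
        z = (W - E[W]) / sqrt(Var[W]) = (22.5 - 39) / 12.7132 = -1.2979.
        Two-sided p = 2*Phi(z) = 0.194334.
Step 6: alpha = 0.1. fail to reject H0.

W+ = 55.5, W- = 22.5, W = min = 22.5, p = 0.194334, fail to reject H0.


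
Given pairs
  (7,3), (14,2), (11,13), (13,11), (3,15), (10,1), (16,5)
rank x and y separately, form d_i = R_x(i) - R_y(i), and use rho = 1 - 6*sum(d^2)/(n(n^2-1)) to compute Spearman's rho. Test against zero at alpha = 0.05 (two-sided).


Step 1: Rank x and y separately (midranks; no ties here).
rank(x): 7->2, 14->6, 11->4, 13->5, 3->1, 10->3, 16->7
rank(y): 3->3, 2->2, 13->6, 11->5, 15->7, 1->1, 5->4
Step 2: d_i = R_x(i) - R_y(i); compute d_i^2.
  (2-3)^2=1, (6-2)^2=16, (4-6)^2=4, (5-5)^2=0, (1-7)^2=36, (3-1)^2=4, (7-4)^2=9
sum(d^2) = 70.
Step 3: rho = 1 - 6*70 / (7*(7^2 - 1)) = 1 - 420/336 = -0.250000.
Step 4: Under H0, t = rho * sqrt((n-2)/(1-rho^2)) = -0.5774 ~ t(5).
Step 5: Two-sided p-value from the t-distribution with 5 df = 0.588724.
Step 6: alpha = 0.05. fail to reject H0.

rho = -0.2500, p = 0.588724, fail to reject H0 at alpha = 0.05.


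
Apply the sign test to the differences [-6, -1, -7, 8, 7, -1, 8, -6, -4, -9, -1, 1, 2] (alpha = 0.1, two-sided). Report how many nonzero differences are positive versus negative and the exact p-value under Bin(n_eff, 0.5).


Step 1: Discard zero differences. Original n = 13; n_eff = number of nonzero differences = 13.
Nonzero differences (with sign): -6, -1, -7, +8, +7, -1, +8, -6, -4, -9, -1, +1, +2
Step 2: Count signs: positive = 5, negative = 8.
Step 3: Under H0: P(positive) = 0.5, so the number of positives S ~ Bin(13, 0.5).
Step 4: Two-sided exact p-value = sum of Bin(13,0.5) probabilities at or below the observed probability = 0.581055.
Step 5: alpha = 0.1. fail to reject H0.

n_eff = 13, pos = 5, neg = 8, p = 0.581055, fail to reject H0.


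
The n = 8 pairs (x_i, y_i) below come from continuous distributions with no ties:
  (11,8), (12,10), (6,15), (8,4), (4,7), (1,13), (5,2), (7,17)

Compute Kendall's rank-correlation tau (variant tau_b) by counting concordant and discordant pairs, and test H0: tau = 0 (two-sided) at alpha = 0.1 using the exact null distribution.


Step 1: Enumerate the 28 unordered pairs (i,j) with i<j and classify each by sign(x_j-x_i) * sign(y_j-y_i).
  (1,2):dx=+1,dy=+2->C; (1,3):dx=-5,dy=+7->D; (1,4):dx=-3,dy=-4->C; (1,5):dx=-7,dy=-1->C
  (1,6):dx=-10,dy=+5->D; (1,7):dx=-6,dy=-6->C; (1,8):dx=-4,dy=+9->D; (2,3):dx=-6,dy=+5->D
  (2,4):dx=-4,dy=-6->C; (2,5):dx=-8,dy=-3->C; (2,6):dx=-11,dy=+3->D; (2,7):dx=-7,dy=-8->C
  (2,8):dx=-5,dy=+7->D; (3,4):dx=+2,dy=-11->D; (3,5):dx=-2,dy=-8->C; (3,6):dx=-5,dy=-2->C
  (3,7):dx=-1,dy=-13->C; (3,8):dx=+1,dy=+2->C; (4,5):dx=-4,dy=+3->D; (4,6):dx=-7,dy=+9->D
  (4,7):dx=-3,dy=-2->C; (4,8):dx=-1,dy=+13->D; (5,6):dx=-3,dy=+6->D; (5,7):dx=+1,dy=-5->D
  (5,8):dx=+3,dy=+10->C; (6,7):dx=+4,dy=-11->D; (6,8):dx=+6,dy=+4->C; (7,8):dx=+2,dy=+15->C
Step 2: C = 15, D = 13, total pairs = 28.
Step 3: tau = (C - D)/(n(n-1)/2) = (15 - 13)/28 = 0.071429.
Step 4: Exact two-sided p-value (enumerate n! = 40320 permutations of y under H0): p = 0.904861.
Step 5: alpha = 0.1. fail to reject H0.

tau_b = 0.0714 (C=15, D=13), p = 0.904861, fail to reject H0.


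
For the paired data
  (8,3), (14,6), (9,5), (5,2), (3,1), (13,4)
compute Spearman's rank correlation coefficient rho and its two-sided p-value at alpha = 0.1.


Step 1: Rank x and y separately (midranks; no ties here).
rank(x): 8->3, 14->6, 9->4, 5->2, 3->1, 13->5
rank(y): 3->3, 6->6, 5->5, 2->2, 1->1, 4->4
Step 2: d_i = R_x(i) - R_y(i); compute d_i^2.
  (3-3)^2=0, (6-6)^2=0, (4-5)^2=1, (2-2)^2=0, (1-1)^2=0, (5-4)^2=1
sum(d^2) = 2.
Step 3: rho = 1 - 6*2 / (6*(6^2 - 1)) = 1 - 12/210 = 0.942857.
Step 4: Under H0, t = rho * sqrt((n-2)/(1-rho^2)) = 5.6595 ~ t(4).
Step 5: Two-sided p-value from the t-distribution with 4 df = 0.004805.
Step 6: alpha = 0.1. reject H0.

rho = 0.9429, p = 0.004805, reject H0 at alpha = 0.1.


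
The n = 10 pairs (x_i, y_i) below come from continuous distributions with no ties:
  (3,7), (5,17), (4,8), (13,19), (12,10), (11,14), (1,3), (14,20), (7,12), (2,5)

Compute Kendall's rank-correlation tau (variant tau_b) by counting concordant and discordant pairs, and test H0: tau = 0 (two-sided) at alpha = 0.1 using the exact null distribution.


Step 1: Enumerate the 45 unordered pairs (i,j) with i<j and classify each by sign(x_j-x_i) * sign(y_j-y_i).
  (1,2):dx=+2,dy=+10->C; (1,3):dx=+1,dy=+1->C; (1,4):dx=+10,dy=+12->C; (1,5):dx=+9,dy=+3->C
  (1,6):dx=+8,dy=+7->C; (1,7):dx=-2,dy=-4->C; (1,8):dx=+11,dy=+13->C; (1,9):dx=+4,dy=+5->C
  (1,10):dx=-1,dy=-2->C; (2,3):dx=-1,dy=-9->C; (2,4):dx=+8,dy=+2->C; (2,5):dx=+7,dy=-7->D
  (2,6):dx=+6,dy=-3->D; (2,7):dx=-4,dy=-14->C; (2,8):dx=+9,dy=+3->C; (2,9):dx=+2,dy=-5->D
  (2,10):dx=-3,dy=-12->C; (3,4):dx=+9,dy=+11->C; (3,5):dx=+8,dy=+2->C; (3,6):dx=+7,dy=+6->C
  (3,7):dx=-3,dy=-5->C; (3,8):dx=+10,dy=+12->C; (3,9):dx=+3,dy=+4->C; (3,10):dx=-2,dy=-3->C
  (4,5):dx=-1,dy=-9->C; (4,6):dx=-2,dy=-5->C; (4,7):dx=-12,dy=-16->C; (4,8):dx=+1,dy=+1->C
  (4,9):dx=-6,dy=-7->C; (4,10):dx=-11,dy=-14->C; (5,6):dx=-1,dy=+4->D; (5,7):dx=-11,dy=-7->C
  (5,8):dx=+2,dy=+10->C; (5,9):dx=-5,dy=+2->D; (5,10):dx=-10,dy=-5->C; (6,7):dx=-10,dy=-11->C
  (6,8):dx=+3,dy=+6->C; (6,9):dx=-4,dy=-2->C; (6,10):dx=-9,dy=-9->C; (7,8):dx=+13,dy=+17->C
  (7,9):dx=+6,dy=+9->C; (7,10):dx=+1,dy=+2->C; (8,9):dx=-7,dy=-8->C; (8,10):dx=-12,dy=-15->C
  (9,10):dx=-5,dy=-7->C
Step 2: C = 40, D = 5, total pairs = 45.
Step 3: tau = (C - D)/(n(n-1)/2) = (40 - 5)/45 = 0.777778.
Step 4: Exact two-sided p-value (enumerate n! = 3628800 permutations of y under H0): p = 0.000946.
Step 5: alpha = 0.1. reject H0.

tau_b = 0.7778 (C=40, D=5), p = 0.000946, reject H0.


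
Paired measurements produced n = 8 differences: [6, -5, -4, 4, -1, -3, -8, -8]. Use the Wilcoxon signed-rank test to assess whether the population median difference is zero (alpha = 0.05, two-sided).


Step 1: Drop any zero differences (none here) and take |d_i|.
|d| = [6, 5, 4, 4, 1, 3, 8, 8]
Step 2: Midrank |d_i| (ties get averaged ranks).
ranks: |6|->6, |5|->5, |4|->3.5, |4|->3.5, |1|->1, |3|->2, |8|->7.5, |8|->7.5
Step 3: Attach original signs; sum ranks with positive sign and with negative sign.
W+ = 6 + 3.5 = 9.5
W- = 5 + 3.5 + 1 + 2 + 7.5 + 7.5 = 26.5
(Check: W+ + W- = 36 should equal n(n+1)/2 = 36.)
Step 4: Test statistic W = min(W+, W-) = 9.5.
Step 5: Ties in |d|, so use the tie-corrected normal approximation.
        E[W] = n(n+1)/4 = 8*9/4 = 18.
        Tie groups: |d|=4 (t=2), |d|=8 (t=2); sum(t^3 - t) = 12.
        Var[W] = n(n+1)(2n+1)/24 - sum(t^3-t)/48 = 1224/24 - 12/48 = 50.75.
        z = (W - E[W]) / sqrt(Var[W]) = (9.5 - 18) / 7.1239 = -1.1932.
        Two-sided p = 2*Phi(z) = 0.232804.
Step 6: alpha = 0.05. fail to reject H0.

W+ = 9.5, W- = 26.5, W = min = 9.5, p = 0.232804, fail to reject H0.


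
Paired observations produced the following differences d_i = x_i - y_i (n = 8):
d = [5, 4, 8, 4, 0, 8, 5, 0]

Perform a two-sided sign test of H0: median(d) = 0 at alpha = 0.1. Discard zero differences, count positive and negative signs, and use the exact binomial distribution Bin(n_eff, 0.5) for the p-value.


Step 1: Discard zero differences. Original n = 8; n_eff = number of nonzero differences = 6.
Nonzero differences (with sign): +5, +4, +8, +4, +8, +5
Step 2: Count signs: positive = 6, negative = 0.
Step 3: Under H0: P(positive) = 0.5, so the number of positives S ~ Bin(6, 0.5).
Step 4: Two-sided exact p-value = sum of Bin(6,0.5) probabilities at or below the observed probability = 0.031250.
Step 5: alpha = 0.1. reject H0.

n_eff = 6, pos = 6, neg = 0, p = 0.031250, reject H0.


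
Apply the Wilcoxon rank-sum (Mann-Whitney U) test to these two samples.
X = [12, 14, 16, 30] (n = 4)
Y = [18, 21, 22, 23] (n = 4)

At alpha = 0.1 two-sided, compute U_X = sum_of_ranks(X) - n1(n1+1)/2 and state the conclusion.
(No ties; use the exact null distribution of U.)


Step 1: Combine and sort all 8 observations; assign midranks.
sorted (value, group): (12,X), (14,X), (16,X), (18,Y), (21,Y), (22,Y), (23,Y), (30,X)
ranks: 12->1, 14->2, 16->3, 18->4, 21->5, 22->6, 23->7, 30->8
Step 2: Rank sum for X: R1 = 1 + 2 + 3 + 8 = 14.
Step 3: U_X = R1 - n1(n1+1)/2 = 14 - 4*5/2 = 14 - 10 = 4.
       U_Y = n1*n2 - U_X = 16 - 4 = 12.
Step 4: No ties, so the exact null distribution of U (based on enumerating the C(8,4) = 70 equally likely rank assignments) gives the two-sided p-value.
Step 5: p-value = 0.342857; compare to alpha = 0.1. fail to reject H0.

U_X = 4, p = 0.342857, fail to reject H0 at alpha = 0.1.


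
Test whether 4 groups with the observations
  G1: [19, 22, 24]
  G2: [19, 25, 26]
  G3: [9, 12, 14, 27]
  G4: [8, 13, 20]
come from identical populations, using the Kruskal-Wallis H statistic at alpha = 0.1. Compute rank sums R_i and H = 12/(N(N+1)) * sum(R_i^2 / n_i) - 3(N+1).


Step 1: Combine all N = 13 observations and assign midranks.
sorted (value, group, rank): (8,G4,1), (9,G3,2), (12,G3,3), (13,G4,4), (14,G3,5), (19,G1,6.5), (19,G2,6.5), (20,G4,8), (22,G1,9), (24,G1,10), (25,G2,11), (26,G2,12), (27,G3,13)
Step 2: Sum ranks within each group.
R_1 = 25.5 (n_1 = 3)
R_2 = 29.5 (n_2 = 3)
R_3 = 23 (n_3 = 4)
R_4 = 13 (n_4 = 3)
Step 3: H = 12/(N(N+1)) * sum(R_i^2/n_i) - 3(N+1)
     = 12/(13*14) * (25.5^2/3 + 29.5^2/3 + 23^2/4 + 13^2/3) - 3*14
     = 0.065934 * 695.417 - 42
     = 3.851648.
Step 4: Ties present; correction factor C = 1 - 6/(13^3 - 13) = 0.997253. Corrected H = 3.851648 / 0.997253 = 3.862259.
Step 5: Under H0, H ~ chi^2(3); p-value = 0.276727.
Step 6: alpha = 0.1. fail to reject H0.

H = 3.8623, df = 3, p = 0.276727, fail to reject H0.
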